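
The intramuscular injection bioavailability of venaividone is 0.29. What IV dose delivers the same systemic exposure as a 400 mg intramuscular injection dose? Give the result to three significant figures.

D_iv = 116 mg

Systemic exposure from an extravascular dose = F × D_ev, so the equivalent IV dose is F × D_ev.
D_iv = F × D_ev = 0.29 × 400 = 116 mg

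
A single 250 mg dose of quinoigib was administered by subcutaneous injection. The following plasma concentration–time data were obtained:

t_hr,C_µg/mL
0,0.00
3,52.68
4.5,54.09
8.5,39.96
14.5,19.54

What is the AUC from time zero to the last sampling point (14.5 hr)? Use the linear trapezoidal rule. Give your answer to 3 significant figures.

AUC = 526 µg/mL·hr

Trapezoidal AUC_0→14.5:
  [0→3]: (0.00+52.68)/2 × 3 = 79.02
  [3→4.5]: (52.68+54.09)/2 × 1.5 = 80.0775
  [4.5→8.5]: (54.09+39.96)/2 × 4 = 188.1
  [8.5→14.5]: (39.96+19.54)/2 × 6 = 178.5
  Sum = 525.6975 µg/mL·hr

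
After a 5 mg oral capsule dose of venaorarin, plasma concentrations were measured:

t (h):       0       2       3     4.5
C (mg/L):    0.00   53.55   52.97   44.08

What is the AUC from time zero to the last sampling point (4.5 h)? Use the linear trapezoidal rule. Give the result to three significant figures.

AUC = 180 mg/L·h

Trapezoidal AUC_0→4.5:
  [0→2]: (0.00+53.55)/2 × 2 = 53.55
  [2→3]: (53.55+52.97)/2 × 1 = 53.26
  [3→4.5]: (52.97+44.08)/2 × 1.5 = 72.7875
  Sum = 179.5975 mg/L·h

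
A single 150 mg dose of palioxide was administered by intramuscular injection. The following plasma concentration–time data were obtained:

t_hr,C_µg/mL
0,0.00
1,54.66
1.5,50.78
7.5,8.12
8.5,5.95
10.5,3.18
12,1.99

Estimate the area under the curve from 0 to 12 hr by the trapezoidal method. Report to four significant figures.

AUC = 250.4 µg/mL·hr

Trapezoidal AUC_0→12:
  [0→1]: (0.00+54.66)/2 × 1 = 27.33
  [1→1.5]: (54.66+50.78)/2 × 0.5 = 26.36
  [1.5→7.5]: (50.78+8.12)/2 × 6 = 176.7
  [7.5→8.5]: (8.12+5.95)/2 × 1 = 7.035
  [8.5→10.5]: (5.95+3.18)/2 × 2 = 9.13
  [10.5→12]: (3.18+1.99)/2 × 1.5 = 3.8775
  Sum = 250.4325 µg/mL·hr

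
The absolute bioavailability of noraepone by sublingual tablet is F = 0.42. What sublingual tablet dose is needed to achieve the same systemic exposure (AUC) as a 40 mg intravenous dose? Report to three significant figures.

For equal systemic exposure: F × D_ev = D_iv
D_ev = D_iv / F = 40 / 0.42 = 95.2381 mg

D_sublingual = 95.2 mg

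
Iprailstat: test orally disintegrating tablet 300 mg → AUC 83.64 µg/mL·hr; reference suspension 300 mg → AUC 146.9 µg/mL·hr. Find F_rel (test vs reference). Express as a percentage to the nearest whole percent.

F_rel = (AUC_test/D_test) / (AUC_ref/D_ref)
      = (83.64/300) / (146.9/300)
      = 0.2788 / 0.489667 = 0.5694 = 56.94%

F_rel = 57%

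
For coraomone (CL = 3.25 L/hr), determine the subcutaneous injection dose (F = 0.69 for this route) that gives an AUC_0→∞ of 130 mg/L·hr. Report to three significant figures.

Dose = 612 mg

Dose = CL × AUC_0→∞ / F
     = 3.25 × 130 / 0.69 = 612.319 mg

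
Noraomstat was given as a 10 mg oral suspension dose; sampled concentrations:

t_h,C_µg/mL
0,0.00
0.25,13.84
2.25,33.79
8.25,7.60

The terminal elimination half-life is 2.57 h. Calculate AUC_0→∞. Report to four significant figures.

AUC = 201.7 µg/mL·h

Trapezoidal AUC_0→8.25:
  [0→0.25]: (0.00+13.84)/2 × 0.25 = 1.73
  [0.25→2.25]: (13.84+33.79)/2 × 2 = 47.63
  [2.25→8.25]: (33.79+7.60)/2 × 6 = 124.17
  Sum = 173.53 µg/mL·h
k_e = ln2 / t½ = 0.693147 / 2.57 = 0.2697 h^-1
Extrapolated tail: C_last / k_e = 7.60 / 0.2697 = 28.179
AUC_0→∞ = 173.53 + 28.179 = 201.709 µg/mL·h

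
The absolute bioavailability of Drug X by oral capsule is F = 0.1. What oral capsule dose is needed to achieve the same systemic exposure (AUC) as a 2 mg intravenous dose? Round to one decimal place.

For equal systemic exposure: F × D_ev = D_iv
D_ev = D_iv / F = 2 / 0.1 = 20 mg

D_oral = 20.0 mg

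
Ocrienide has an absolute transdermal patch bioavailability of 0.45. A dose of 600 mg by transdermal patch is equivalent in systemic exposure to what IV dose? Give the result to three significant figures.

D_iv = 270 mg

Systemic exposure from an extravascular dose = F × D_ev, so the equivalent IV dose is F × D_ev.
D_iv = F × D_ev = 0.45 × 600 = 270 mg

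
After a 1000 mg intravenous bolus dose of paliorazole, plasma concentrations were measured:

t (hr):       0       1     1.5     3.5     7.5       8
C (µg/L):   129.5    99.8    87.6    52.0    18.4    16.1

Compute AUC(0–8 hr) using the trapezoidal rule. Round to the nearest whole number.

AUC = 451 µg/L·hr

Trapezoidal AUC_0→8:
  [0→1]: (129.5+99.8)/2 × 1 = 114.65
  [1→1.5]: (99.8+87.6)/2 × 0.5 = 46.85
  [1.5→3.5]: (87.6+52.0)/2 × 2 = 139.6
  [3.5→7.5]: (52.0+18.4)/2 × 4 = 140.8
  [7.5→8]: (18.4+16.1)/2 × 0.5 = 8.625
  Sum = 450.525 µg/L·hr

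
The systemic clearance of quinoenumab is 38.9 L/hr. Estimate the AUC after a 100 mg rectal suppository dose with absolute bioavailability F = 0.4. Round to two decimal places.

AUC_0→∞ = F × Dose / CL
        = 0.4 × 100 / 38.9 = 1.02828 mg/L·hr

AUC = 1.03 mg/L·hr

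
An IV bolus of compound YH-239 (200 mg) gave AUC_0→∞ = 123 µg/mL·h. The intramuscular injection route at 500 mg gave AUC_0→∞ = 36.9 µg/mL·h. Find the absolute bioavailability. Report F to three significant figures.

F = 0.120

F = (AUC_ev / D_ev) / (AUC_iv / D_iv)
  = (36.9/500) / (123/200)
  = 0.0738 / 0.615 = 0.1200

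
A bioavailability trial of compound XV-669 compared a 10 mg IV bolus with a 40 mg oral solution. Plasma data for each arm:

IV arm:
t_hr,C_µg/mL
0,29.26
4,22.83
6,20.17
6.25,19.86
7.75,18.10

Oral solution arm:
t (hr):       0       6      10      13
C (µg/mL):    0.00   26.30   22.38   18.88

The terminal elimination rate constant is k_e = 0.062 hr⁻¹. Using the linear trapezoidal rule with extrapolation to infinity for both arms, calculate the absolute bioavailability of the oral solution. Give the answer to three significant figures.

Trapezoidal AUC_0→7.75 (IV):
  [0→4]: (29.26+22.83)/2 × 4 = 104.18
  [4→6]: (22.83+20.17)/2 × 2 = 43.0
  [6→6.25]: (20.17+19.86)/2 × 0.25 = 5.00375
  [6.25→7.75]: (19.86+18.10)/2 × 1.5 = 28.47
  Sum = 180.65375 µg/mL·hr
IV tail: 18.10/0.062 = 291.935; AUC_iv,0→∞ = 180.65375 + 291.935 = 472.58875 µg/mL·hr
Trapezoidal AUC_0→13 (oral solution):
  [0→6]: (0.00+26.30)/2 × 6 = 78.9
  [6→10]: (26.30+22.38)/2 × 4 = 97.36
  [10→13]: (22.38+18.88)/2 × 3 = 61.89
  Sum = 238.15 µg/mL·hr
oral solution tail: 18.88/0.062 = 304.516; AUC_ev,0→∞ = 238.15 + 304.516 = 542.666 µg/mL·hr
F = (AUC_ev/D_ev)/(AUC_iv/D_iv) = (542.666/40)/(472.58875/10) = 13.56665/47.258875 = 0.2871

F = 0.287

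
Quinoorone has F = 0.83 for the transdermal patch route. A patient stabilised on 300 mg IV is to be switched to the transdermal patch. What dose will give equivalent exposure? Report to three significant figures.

For equal systemic exposure: F × D_ev = D_iv
D_ev = D_iv / F = 300 / 0.83 = 361.446 mg

D_transdermal = 361 mg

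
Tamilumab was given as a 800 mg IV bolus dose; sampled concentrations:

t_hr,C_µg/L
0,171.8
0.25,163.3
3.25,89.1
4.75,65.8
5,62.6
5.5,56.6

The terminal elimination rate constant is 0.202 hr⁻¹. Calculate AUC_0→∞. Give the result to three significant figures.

AUC = 863 µg/L·hr

Trapezoidal AUC_0→5.5:
  [0→0.25]: (171.8+163.3)/2 × 0.25 = 41.8875
  [0.25→3.25]: (163.3+89.1)/2 × 3 = 378.6
  [3.25→4.75]: (89.1+65.8)/2 × 1.5 = 116.175
  [4.75→5]: (65.8+62.6)/2 × 0.25 = 16.05
  [5→5.5]: (62.6+56.6)/2 × 0.5 = 29.8
  Sum = 582.5125 µg/L·hr
Extrapolated tail: C_last / k_e = 56.6 / 0.202 = 280.198
AUC_0→∞ = 582.5125 + 280.198 = 862.7105 µg/L·hr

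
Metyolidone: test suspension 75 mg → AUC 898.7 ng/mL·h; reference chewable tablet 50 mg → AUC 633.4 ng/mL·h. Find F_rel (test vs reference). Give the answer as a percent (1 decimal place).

F_rel = 94.6%

F_rel = (AUC_test/D_test) / (AUC_ref/D_ref)
      = (898.7/75) / (633.4/50)
      = 11.9827 / 12.668 = 0.9459 = 94.59%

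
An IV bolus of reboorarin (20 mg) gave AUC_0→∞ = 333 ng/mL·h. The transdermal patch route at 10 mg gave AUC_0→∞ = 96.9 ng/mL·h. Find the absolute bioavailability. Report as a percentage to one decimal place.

F = (AUC_ev / D_ev) / (AUC_iv / D_iv)
  = (96.9/10) / (333/20)
  = 9.69 / 16.65 = 0.5820
  = 58.20%

F = 58.2%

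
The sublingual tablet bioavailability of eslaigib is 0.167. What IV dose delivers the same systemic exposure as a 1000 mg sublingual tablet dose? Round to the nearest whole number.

D_iv = 167 mg

Systemic exposure from an extravascular dose = F × D_ev, so the equivalent IV dose is F × D_ev.
D_iv = F × D_ev = 0.167 × 1000 = 167 mg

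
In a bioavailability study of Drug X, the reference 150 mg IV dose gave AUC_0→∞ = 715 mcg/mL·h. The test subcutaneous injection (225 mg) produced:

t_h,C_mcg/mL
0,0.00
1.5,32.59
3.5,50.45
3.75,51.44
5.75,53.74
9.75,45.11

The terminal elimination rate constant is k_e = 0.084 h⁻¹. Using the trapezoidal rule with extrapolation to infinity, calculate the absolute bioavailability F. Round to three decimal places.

F = 0.895

Trapezoidal AUC_0→9.75 (subcutaneous injection):
  [0→1.5]: (0.00+32.59)/2 × 1.5 = 24.4425
  [1.5→3.5]: (32.59+50.45)/2 × 2 = 83.04
  [3.5→3.75]: (50.45+51.44)/2 × 0.25 = 12.73625
  [3.75→5.75]: (51.44+53.74)/2 × 2 = 105.18
  [5.75→9.75]: (53.74+45.11)/2 × 4 = 197.7
  Sum = 423.09875 mcg/mL·h
Tail: C_last/k_e = 45.11/0.084 = 537.024
AUC_0→∞ (subcutaneous injection) = 423.09875 + 537.024 = 960.12275 mcg/mL·h
F = (AUC_ev/D_ev)/(AUC_iv/D_iv) = (960.12275/225)/(715/150) = 4.26721/4.76667 = 0.8952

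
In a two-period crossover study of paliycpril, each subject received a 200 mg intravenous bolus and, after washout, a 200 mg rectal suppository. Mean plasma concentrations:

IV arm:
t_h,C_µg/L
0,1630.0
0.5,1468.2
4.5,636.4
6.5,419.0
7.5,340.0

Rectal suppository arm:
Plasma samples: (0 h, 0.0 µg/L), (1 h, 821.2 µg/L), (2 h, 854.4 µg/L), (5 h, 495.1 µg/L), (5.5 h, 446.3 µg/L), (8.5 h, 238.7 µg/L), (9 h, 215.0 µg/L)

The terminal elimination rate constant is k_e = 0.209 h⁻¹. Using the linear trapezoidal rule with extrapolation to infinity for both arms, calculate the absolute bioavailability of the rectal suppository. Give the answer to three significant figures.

F = 0.706

Trapezoidal AUC_0→7.5 (IV):
  [0→0.5]: (1630.0+1468.2)/2 × 0.5 = 774.55
  [0.5→4.5]: (1468.2+636.4)/2 × 4 = 4209.2
  [4.5→6.5]: (636.4+419.0)/2 × 2 = 1055.4
  [6.5→7.5]: (419.0+340.0)/2 × 1 = 379.5
  Sum = 6418.65 µg/L·h
IV tail: 340.0/0.209 = 1626.794; AUC_iv,0→∞ = 6418.65 + 1626.794 = 8045.444 µg/L·h
Trapezoidal AUC_0→9 (rectal suppository):
  [0→1]: (0.0+821.2)/2 × 1 = 410.6
  [1→2]: (821.2+854.4)/2 × 1 = 837.8
  [2→5]: (854.4+495.1)/2 × 3 = 2024.25
  [5→5.5]: (495.1+446.3)/2 × 0.5 = 235.35
  [5.5→8.5]: (446.3+238.7)/2 × 3 = 1027.5
  [8.5→9]: (238.7+215.0)/2 × 0.5 = 113.425
  Sum = 4648.925 µg/L·h
rectal suppository tail: 215.0/0.209 = 1028.708; AUC_ev,0→∞ = 4648.925 + 1028.708 = 5677.633 µg/L·h
F = (AUC_ev/D_ev)/(AUC_iv/D_iv) = (5677.633/200)/(8045.444/200) = 28.388165/40.22722 = 0.7057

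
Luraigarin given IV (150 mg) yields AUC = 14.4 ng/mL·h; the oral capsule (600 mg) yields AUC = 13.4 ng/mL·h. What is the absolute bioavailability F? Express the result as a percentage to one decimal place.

F = (AUC_ev / D_ev) / (AUC_iv / D_iv)
  = (13.4/600) / (14.4/150)
  = 0.0223333 / 0.096 = 0.2326
  = 23.26%

F = 23.3%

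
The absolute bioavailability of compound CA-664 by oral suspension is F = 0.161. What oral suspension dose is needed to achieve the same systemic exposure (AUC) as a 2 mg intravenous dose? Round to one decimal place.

For equal systemic exposure: F × D_ev = D_iv
D_ev = D_iv / F = 2 / 0.161 = 12.4224 mg

D_oral = 12.4 mg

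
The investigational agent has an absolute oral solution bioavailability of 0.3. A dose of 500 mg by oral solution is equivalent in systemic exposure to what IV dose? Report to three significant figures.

Systemic exposure from an extravascular dose = F × D_ev, so the equivalent IV dose is F × D_ev.
D_iv = F × D_ev = 0.3 × 500 = 150 mg

D_iv = 150 mg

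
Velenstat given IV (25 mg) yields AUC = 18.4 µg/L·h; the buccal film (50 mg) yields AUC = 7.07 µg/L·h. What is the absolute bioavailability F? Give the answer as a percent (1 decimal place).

F = (AUC_ev / D_ev) / (AUC_iv / D_iv)
  = (7.07/50) / (18.4/25)
  = 0.1414 / 0.736 = 0.1921
  = 19.21%

F = 19.2%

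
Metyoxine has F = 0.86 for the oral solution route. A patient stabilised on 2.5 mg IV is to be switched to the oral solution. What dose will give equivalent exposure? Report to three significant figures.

For equal systemic exposure: F × D_ev = D_iv
D_ev = D_iv / F = 2.5 / 0.86 = 2.90698 mg

D_oral = 2.91 mg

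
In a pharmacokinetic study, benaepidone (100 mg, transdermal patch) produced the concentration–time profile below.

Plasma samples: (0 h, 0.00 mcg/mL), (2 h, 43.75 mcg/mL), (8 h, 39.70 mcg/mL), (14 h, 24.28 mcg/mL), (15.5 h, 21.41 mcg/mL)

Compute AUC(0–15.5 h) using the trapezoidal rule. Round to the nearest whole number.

Trapezoidal AUC_0→15.5:
  [0→2]: (0.00+43.75)/2 × 2 = 43.75
  [2→8]: (43.75+39.70)/2 × 6 = 250.35
  [8→14]: (39.70+24.28)/2 × 6 = 191.94
  [14→15.5]: (24.28+21.41)/2 × 1.5 = 34.2675
  Sum = 520.3075 mcg/mL·h

AUC = 520 mcg/mL·h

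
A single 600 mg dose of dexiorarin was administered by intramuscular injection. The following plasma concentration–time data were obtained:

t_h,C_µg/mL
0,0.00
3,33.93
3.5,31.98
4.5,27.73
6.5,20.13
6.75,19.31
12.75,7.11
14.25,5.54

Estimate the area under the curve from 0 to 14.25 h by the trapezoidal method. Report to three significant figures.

Trapezoidal AUC_0→14.25:
  [0→3]: (0.00+33.93)/2 × 3 = 50.895
  [3→3.5]: (33.93+31.98)/2 × 0.5 = 16.4775
  [3.5→4.5]: (31.98+27.73)/2 × 1 = 29.855
  [4.5→6.5]: (27.73+20.13)/2 × 2 = 47.86
  [6.5→6.75]: (20.13+19.31)/2 × 0.25 = 4.93
  [6.75→12.75]: (19.31+7.11)/2 × 6 = 79.26
  [12.75→14.25]: (7.11+5.54)/2 × 1.5 = 9.4875
  Sum = 238.765 µg/mL·h

AUC = 239 µg/mL·h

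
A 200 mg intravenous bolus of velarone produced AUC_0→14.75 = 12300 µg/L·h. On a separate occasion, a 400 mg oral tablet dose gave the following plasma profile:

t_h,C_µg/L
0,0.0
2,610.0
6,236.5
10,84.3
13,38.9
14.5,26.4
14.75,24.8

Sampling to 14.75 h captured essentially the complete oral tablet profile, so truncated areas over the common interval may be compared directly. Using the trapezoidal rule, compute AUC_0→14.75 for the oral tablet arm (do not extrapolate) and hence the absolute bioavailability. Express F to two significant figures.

Trapezoidal AUC_0→14.75 (oral tablet):
  [0→2]: (0.0+610.0)/2 × 2 = 610.0
  [2→6]: (610.0+236.5)/2 × 4 = 1693.0
  [6→10]: (236.5+84.3)/2 × 4 = 641.6
  [10→13]: (84.3+38.9)/2 × 3 = 184.8
  [13→14.5]: (38.9+26.4)/2 × 1.5 = 48.975
  [14.5→14.75]: (26.4+24.8)/2 × 0.25 = 6.4
  Sum = 3184.775 µg/L·h
F = (AUC_ev/D_ev)/(AUC_iv/D_iv) = (3184.775/400)/(12300/200) = 7.9619375/61.5 = 0.1295

F = 0.13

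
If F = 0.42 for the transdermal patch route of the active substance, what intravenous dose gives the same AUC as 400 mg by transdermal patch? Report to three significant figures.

Systemic exposure from an extravascular dose = F × D_ev, so the equivalent IV dose is F × D_ev.
D_iv = F × D_ev = 0.42 × 400 = 168 mg

D_iv = 168 mg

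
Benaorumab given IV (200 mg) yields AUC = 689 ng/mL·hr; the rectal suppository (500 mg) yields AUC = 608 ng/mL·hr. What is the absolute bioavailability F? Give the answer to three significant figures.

F = 0.353

F = (AUC_ev / D_ev) / (AUC_iv / D_iv)
  = (608/500) / (689/200)
  = 1.216 / 3.445 = 0.3530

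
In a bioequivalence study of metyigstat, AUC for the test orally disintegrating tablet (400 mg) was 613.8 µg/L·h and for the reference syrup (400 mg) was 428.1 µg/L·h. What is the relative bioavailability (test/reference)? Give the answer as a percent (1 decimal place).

F_rel = (AUC_test/D_test) / (AUC_ref/D_ref)
      = (613.8/400) / (428.1/400)
      = 1.5345 / 1.07025 = 1.4338 = 143.38%

F_rel = 143.4%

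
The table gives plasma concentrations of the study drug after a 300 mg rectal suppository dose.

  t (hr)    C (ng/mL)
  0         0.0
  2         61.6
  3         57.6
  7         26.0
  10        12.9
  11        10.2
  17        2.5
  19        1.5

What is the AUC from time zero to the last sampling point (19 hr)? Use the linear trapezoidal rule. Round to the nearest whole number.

Trapezoidal AUC_0→19:
  [0→2]: (0.0+61.6)/2 × 2 = 61.6
  [2→3]: (61.6+57.6)/2 × 1 = 59.6
  [3→7]: (57.6+26.0)/2 × 4 = 167.2
  [7→10]: (26.0+12.9)/2 × 3 = 58.35
  [10→11]: (12.9+10.2)/2 × 1 = 11.55
  [11→17]: (10.2+2.5)/2 × 6 = 38.1
  [17→19]: (2.5+1.5)/2 × 2 = 4.0
  Sum = 400.4 ng/mL·hr

AUC = 400 ng/mL·hr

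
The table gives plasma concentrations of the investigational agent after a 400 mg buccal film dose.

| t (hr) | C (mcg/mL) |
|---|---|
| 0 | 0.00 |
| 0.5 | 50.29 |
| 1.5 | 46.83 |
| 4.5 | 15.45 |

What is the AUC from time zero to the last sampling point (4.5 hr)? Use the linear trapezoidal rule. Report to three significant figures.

Trapezoidal AUC_0→4.5:
  [0→0.5]: (0.00+50.29)/2 × 0.5 = 12.5725
  [0.5→1.5]: (50.29+46.83)/2 × 1 = 48.56
  [1.5→4.5]: (46.83+15.45)/2 × 3 = 93.42
  Sum = 154.5525 mcg/mL·hr

AUC = 155 mcg/mL·hr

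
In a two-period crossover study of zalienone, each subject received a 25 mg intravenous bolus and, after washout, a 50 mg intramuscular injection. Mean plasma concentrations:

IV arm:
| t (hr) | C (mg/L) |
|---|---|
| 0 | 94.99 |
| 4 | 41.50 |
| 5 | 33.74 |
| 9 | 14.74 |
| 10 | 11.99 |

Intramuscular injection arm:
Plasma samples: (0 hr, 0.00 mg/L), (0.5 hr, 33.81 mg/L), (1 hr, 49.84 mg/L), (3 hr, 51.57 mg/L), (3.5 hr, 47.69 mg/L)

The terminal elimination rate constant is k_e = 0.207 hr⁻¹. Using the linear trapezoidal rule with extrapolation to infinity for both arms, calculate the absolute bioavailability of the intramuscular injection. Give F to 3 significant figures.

F = 0.403

Trapezoidal AUC_0→10 (IV):
  [0→4]: (94.99+41.50)/2 × 4 = 272.98
  [4→5]: (41.50+33.74)/2 × 1 = 37.62
  [5→9]: (33.74+14.74)/2 × 4 = 96.96
  [9→10]: (14.74+11.99)/2 × 1 = 13.365
  Sum = 420.925 mg/L·hr
IV tail: 11.99/0.207 = 57.923; AUC_iv,0→∞ = 420.925 + 57.923 = 478.848 mg/L·hr
Trapezoidal AUC_0→3.5 (intramuscular injection):
  [0→0.5]: (0.00+33.81)/2 × 0.5 = 8.4525
  [0.5→1]: (33.81+49.84)/2 × 0.5 = 20.9125
  [1→3]: (49.84+51.57)/2 × 2 = 101.41
  [3→3.5]: (51.57+47.69)/2 × 0.5 = 24.815
  Sum = 155.59 mg/L·hr
intramuscular injection tail: 47.69/0.207 = 230.386; AUC_ev,0→∞ = 155.59 + 230.386 = 385.976 mg/L·hr
F = (AUC_ev/D_ev)/(AUC_iv/D_iv) = (385.976/50)/(478.848/25) = 7.71952/19.15392 = 0.4030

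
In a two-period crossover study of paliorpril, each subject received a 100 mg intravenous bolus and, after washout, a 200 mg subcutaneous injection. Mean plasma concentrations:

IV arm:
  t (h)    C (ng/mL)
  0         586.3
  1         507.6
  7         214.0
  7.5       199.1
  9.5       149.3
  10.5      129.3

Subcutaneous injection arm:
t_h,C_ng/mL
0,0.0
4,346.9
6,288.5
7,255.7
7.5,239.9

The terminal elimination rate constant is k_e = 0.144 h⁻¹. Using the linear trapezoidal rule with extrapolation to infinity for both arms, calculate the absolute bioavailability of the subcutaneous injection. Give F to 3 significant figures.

Trapezoidal AUC_0→10.5 (IV):
  [0→1]: (586.3+507.6)/2 × 1 = 546.95
  [1→7]: (507.6+214.0)/2 × 6 = 2164.8
  [7→7.5]: (214.0+199.1)/2 × 0.5 = 103.275
  [7.5→9.5]: (199.1+149.3)/2 × 2 = 348.4
  [9.5→10.5]: (149.3+129.3)/2 × 1 = 139.3
  Sum = 3302.725 ng/mL·h
IV tail: 129.3/0.144 = 897.917; AUC_iv,0→∞ = 3302.725 + 897.917 = 4200.642 ng/mL·h
Trapezoidal AUC_0→7.5 (subcutaneous injection):
  [0→4]: (0.0+346.9)/2 × 4 = 693.8
  [4→6]: (346.9+288.5)/2 × 2 = 635.4
  [6→7]: (288.5+255.7)/2 × 1 = 272.1
  [7→7.5]: (255.7+239.9)/2 × 0.5 = 123.9
  Sum = 1725.2 ng/mL·h
subcutaneous injection tail: 239.9/0.144 = 1665.972; AUC_ev,0→∞ = 1725.2 + 1665.972 = 3391.172 ng/mL·h
F = (AUC_ev/D_ev)/(AUC_iv/D_iv) = (3391.172/200)/(4200.642/100) = 16.95586/42.00642 = 0.4036

F = 0.404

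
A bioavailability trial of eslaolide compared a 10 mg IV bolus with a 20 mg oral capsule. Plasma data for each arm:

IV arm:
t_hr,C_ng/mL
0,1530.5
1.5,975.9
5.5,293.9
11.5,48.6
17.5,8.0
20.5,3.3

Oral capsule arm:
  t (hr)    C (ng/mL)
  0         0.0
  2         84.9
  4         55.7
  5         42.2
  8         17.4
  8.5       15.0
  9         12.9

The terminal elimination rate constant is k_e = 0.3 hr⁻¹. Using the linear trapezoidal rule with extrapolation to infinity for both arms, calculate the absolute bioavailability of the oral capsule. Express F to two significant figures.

F = 0.037

Trapezoidal AUC_0→20.5 (IV):
  [0→1.5]: (1530.5+975.9)/2 × 1.5 = 1879.8
  [1.5→5.5]: (975.9+293.9)/2 × 4 = 2539.6
  [5.5→11.5]: (293.9+48.6)/2 × 6 = 1027.5
  [11.5→17.5]: (48.6+8.0)/2 × 6 = 169.8
  [17.5→20.5]: (8.0+3.3)/2 × 3 = 16.95
  Sum = 5633.65 ng/mL·hr
IV tail: 3.3/0.3 = 11.000; AUC_iv,0→∞ = 5633.65 + 11.000 = 5644.65 ng/mL·hr
Trapezoidal AUC_0→9 (oral capsule):
  [0→2]: (0.0+84.9)/2 × 2 = 84.9
  [2→4]: (84.9+55.7)/2 × 2 = 140.6
  [4→5]: (55.7+42.2)/2 × 1 = 48.95
  [5→8]: (42.2+17.4)/2 × 3 = 89.4
  [8→8.5]: (17.4+15.0)/2 × 0.5 = 8.1
  [8.5→9]: (15.0+12.9)/2 × 0.5 = 6.975
  Sum = 378.925 ng/mL·hr
oral capsule tail: 12.9/0.3 = 43.000; AUC_ev,0→∞ = 378.925 + 43.000 = 421.925 ng/mL·hr
F = (AUC_ev/D_ev)/(AUC_iv/D_iv) = (421.925/20)/(5644.65/10) = 21.09625/564.465 = 0.0374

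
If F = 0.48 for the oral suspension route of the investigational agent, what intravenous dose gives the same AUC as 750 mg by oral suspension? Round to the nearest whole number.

Systemic exposure from an extravascular dose = F × D_ev, so the equivalent IV dose is F × D_ev.
D_iv = F × D_ev = 0.48 × 750 = 360 mg

D_iv = 360 mg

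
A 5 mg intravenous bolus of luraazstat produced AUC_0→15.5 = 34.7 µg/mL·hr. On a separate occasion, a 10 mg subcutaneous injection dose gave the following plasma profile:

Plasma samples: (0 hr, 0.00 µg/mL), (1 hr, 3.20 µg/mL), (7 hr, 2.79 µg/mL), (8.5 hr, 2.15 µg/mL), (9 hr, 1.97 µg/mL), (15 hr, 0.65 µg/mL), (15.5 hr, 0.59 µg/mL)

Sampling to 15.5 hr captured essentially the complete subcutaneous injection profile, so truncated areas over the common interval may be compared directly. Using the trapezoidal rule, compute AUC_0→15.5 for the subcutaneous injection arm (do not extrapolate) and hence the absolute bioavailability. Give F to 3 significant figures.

Trapezoidal AUC_0→15.5 (subcutaneous injection):
  [0→1]: (0.00+3.20)/2 × 1 = 1.6
  [1→7]: (3.20+2.79)/2 × 6 = 17.97
  [7→8.5]: (2.79+2.15)/2 × 1.5 = 3.705
  [8.5→9]: (2.15+1.97)/2 × 0.5 = 1.03
  [9→15]: (1.97+0.65)/2 × 6 = 7.86
  [15→15.5]: (0.65+0.59)/2 × 0.5 = 0.31
  Sum = 32.475 µg/mL·hr
F = (AUC_ev/D_ev)/(AUC_iv/D_iv) = (32.475/10)/(34.7/5) = 3.2475/6.94 = 0.4679

F = 0.468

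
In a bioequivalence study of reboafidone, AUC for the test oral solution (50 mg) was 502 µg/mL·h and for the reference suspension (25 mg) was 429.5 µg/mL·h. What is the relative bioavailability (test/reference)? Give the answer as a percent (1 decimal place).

F_rel = 58.4%

F_rel = (AUC_test/D_test) / (AUC_ref/D_ref)
      = (502/50) / (429.5/25)
      = 10.04 / 17.18 = 0.5844 = 58.44%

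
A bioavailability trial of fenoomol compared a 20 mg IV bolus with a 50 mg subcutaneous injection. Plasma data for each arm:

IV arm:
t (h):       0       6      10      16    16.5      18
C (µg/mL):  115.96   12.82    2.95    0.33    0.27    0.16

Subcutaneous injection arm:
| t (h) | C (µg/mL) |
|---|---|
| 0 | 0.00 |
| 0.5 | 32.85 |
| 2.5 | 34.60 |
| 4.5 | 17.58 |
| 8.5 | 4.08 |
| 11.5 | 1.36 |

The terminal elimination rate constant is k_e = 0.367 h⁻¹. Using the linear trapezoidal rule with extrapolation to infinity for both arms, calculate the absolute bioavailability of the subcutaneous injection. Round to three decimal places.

Trapezoidal AUC_0→18 (IV):
  [0→6]: (115.96+12.82)/2 × 6 = 386.34
  [6→10]: (12.82+2.95)/2 × 4 = 31.54
  [10→16]: (2.95+0.33)/2 × 6 = 9.84
  [16→16.5]: (0.33+0.27)/2 × 0.5 = 0.15
  [16.5→18]: (0.27+0.16)/2 × 1.5 = 0.3225
  Sum = 428.1925 µg/mL·h
IV tail: 0.16/0.367 = 0.436; AUC_iv,0→∞ = 428.1925 + 0.436 = 428.6285 µg/mL·h
Trapezoidal AUC_0→11.5 (subcutaneous injection):
  [0→0.5]: (0.00+32.85)/2 × 0.5 = 8.2125
  [0.5→2.5]: (32.85+34.60)/2 × 2 = 67.45
  [2.5→4.5]: (34.60+17.58)/2 × 2 = 52.18
  [4.5→8.5]: (17.58+4.08)/2 × 4 = 43.32
  [8.5→11.5]: (4.08+1.36)/2 × 3 = 8.16
  Sum = 179.3225 µg/mL·h
subcutaneous injection tail: 1.36/0.367 = 3.706; AUC_ev,0→∞ = 179.3225 + 3.706 = 183.0285 µg/mL·h
F = (AUC_ev/D_ev)/(AUC_iv/D_iv) = (183.0285/50)/(428.6285/20) = 3.66057/21.431425 = 0.1708

F = 0.171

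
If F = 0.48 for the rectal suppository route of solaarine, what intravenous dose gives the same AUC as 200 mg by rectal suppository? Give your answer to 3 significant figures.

Systemic exposure from an extravascular dose = F × D_ev, so the equivalent IV dose is F × D_ev.
D_iv = F × D_ev = 0.48 × 200 = 96 mg

D_iv = 96.0 mg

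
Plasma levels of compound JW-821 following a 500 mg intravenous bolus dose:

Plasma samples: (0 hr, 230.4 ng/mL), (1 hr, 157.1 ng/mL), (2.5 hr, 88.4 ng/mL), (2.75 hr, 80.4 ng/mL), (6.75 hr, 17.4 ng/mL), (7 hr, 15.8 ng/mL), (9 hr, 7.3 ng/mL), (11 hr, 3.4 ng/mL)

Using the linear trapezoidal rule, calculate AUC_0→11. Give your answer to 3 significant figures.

Trapezoidal AUC_0→11:
  [0→1]: (230.4+157.1)/2 × 1 = 193.75
  [1→2.5]: (157.1+88.4)/2 × 1.5 = 184.125
  [2.5→2.75]: (88.4+80.4)/2 × 0.25 = 21.1
  [2.75→6.75]: (80.4+17.4)/2 × 4 = 195.6
  [6.75→7]: (17.4+15.8)/2 × 0.25 = 4.15
  [7→9]: (15.8+7.3)/2 × 2 = 23.1
  [9→11]: (7.3+3.4)/2 × 2 = 10.7
  Sum = 632.525 ng/mL·hr

AUC = 633 ng/mL·hr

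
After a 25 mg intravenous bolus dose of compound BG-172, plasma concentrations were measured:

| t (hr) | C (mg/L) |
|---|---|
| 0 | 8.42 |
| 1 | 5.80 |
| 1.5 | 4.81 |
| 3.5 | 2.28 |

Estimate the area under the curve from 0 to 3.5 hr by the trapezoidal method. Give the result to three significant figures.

AUC = 16.9 mg/L·hr

Trapezoidal AUC_0→3.5:
  [0→1]: (8.42+5.80)/2 × 1 = 7.11
  [1→1.5]: (5.80+4.81)/2 × 0.5 = 2.6525
  [1.5→3.5]: (4.81+2.28)/2 × 2 = 7.09
  Sum = 16.8525 mg/L·hr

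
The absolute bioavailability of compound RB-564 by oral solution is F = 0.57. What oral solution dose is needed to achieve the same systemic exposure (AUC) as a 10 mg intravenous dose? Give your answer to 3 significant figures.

D_oral = 17.5 mg

For equal systemic exposure: F × D_ev = D_iv
D_ev = D_iv / F = 10 / 0.57 = 17.5439 mg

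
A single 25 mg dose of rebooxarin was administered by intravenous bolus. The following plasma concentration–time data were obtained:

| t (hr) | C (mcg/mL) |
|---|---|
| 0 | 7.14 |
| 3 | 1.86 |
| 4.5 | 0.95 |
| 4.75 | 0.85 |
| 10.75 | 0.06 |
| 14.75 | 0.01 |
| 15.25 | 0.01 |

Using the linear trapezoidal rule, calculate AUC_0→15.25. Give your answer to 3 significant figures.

Trapezoidal AUC_0→15.25:
  [0→3]: (7.14+1.86)/2 × 3 = 13.5
  [3→4.5]: (1.86+0.95)/2 × 1.5 = 2.1075
  [4.5→4.75]: (0.95+0.85)/2 × 0.25 = 0.225
  [4.75→10.75]: (0.85+0.06)/2 × 6 = 2.73
  [10.75→14.75]: (0.06+0.01)/2 × 4 = 0.14
  [14.75→15.25]: (0.01+0.01)/2 × 0.5 = 0.005
  Sum = 18.7075 mcg/mL·hr

AUC = 18.7 mcg/mL·hr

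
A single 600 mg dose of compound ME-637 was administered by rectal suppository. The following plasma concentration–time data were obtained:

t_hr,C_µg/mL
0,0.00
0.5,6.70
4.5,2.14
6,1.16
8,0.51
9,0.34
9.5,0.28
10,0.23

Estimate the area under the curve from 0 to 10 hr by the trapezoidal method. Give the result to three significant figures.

AUC = 24.2 µg/mL·hr

Trapezoidal AUC_0→10:
  [0→0.5]: (0.00+6.70)/2 × 0.5 = 1.675
  [0.5→4.5]: (6.70+2.14)/2 × 4 = 17.68
  [4.5→6]: (2.14+1.16)/2 × 1.5 = 2.475
  [6→8]: (1.16+0.51)/2 × 2 = 1.67
  [8→9]: (0.51+0.34)/2 × 1 = 0.425
  [9→9.5]: (0.34+0.28)/2 × 0.5 = 0.155
  [9.5→10]: (0.28+0.23)/2 × 0.5 = 0.1275
  Sum = 24.2075 µg/mL·hr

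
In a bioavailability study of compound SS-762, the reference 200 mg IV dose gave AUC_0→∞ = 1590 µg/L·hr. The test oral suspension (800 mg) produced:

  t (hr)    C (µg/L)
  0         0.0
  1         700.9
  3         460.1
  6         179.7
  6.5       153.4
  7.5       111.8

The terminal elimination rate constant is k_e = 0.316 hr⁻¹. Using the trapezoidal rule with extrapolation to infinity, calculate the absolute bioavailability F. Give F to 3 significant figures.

F = 0.478

Trapezoidal AUC_0→7.5 (oral suspension):
  [0→1]: (0.0+700.9)/2 × 1 = 350.45
  [1→3]: (700.9+460.1)/2 × 2 = 1161.0
  [3→6]: (460.1+179.7)/2 × 3 = 959.7
  [6→6.5]: (179.7+153.4)/2 × 0.5 = 83.275
  [6.5→7.5]: (153.4+111.8)/2 × 1 = 132.6
  Sum = 2687.025 µg/L·hr
Tail: C_last/k_e = 111.8/0.316 = 353.797
AUC_0→∞ (oral suspension) = 2687.025 + 353.797 = 3040.822 µg/L·hr
F = (AUC_ev/D_ev)/(AUC_iv/D_iv) = (3040.822/800)/(1590/200) = 3.8010275/7.95 = 0.4781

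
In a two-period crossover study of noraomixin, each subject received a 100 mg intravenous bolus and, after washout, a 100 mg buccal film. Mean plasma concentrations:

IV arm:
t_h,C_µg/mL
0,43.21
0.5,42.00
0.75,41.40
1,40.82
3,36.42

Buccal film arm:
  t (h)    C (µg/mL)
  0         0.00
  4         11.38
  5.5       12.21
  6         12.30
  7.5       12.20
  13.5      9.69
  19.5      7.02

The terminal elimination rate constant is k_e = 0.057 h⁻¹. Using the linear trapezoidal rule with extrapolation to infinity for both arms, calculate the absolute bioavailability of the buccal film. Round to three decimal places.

F = 0.401

Trapezoidal AUC_0→3 (IV):
  [0→0.5]: (43.21+42.00)/2 × 0.5 = 21.3025
  [0.5→0.75]: (42.00+41.40)/2 × 0.25 = 10.425
  [0.75→1]: (41.40+40.82)/2 × 0.25 = 10.2775
  [1→3]: (40.82+36.42)/2 × 2 = 77.24
  Sum = 119.245 µg/mL·h
IV tail: 36.42/0.057 = 638.947; AUC_iv,0→∞ = 119.245 + 638.947 = 758.192 µg/mL·h
Trapezoidal AUC_0→19.5 (buccal film):
  [0→4]: (0.00+11.38)/2 × 4 = 22.76
  [4→5.5]: (11.38+12.21)/2 × 1.5 = 17.6925
  [5.5→6]: (12.21+12.30)/2 × 0.5 = 6.1275
  [6→7.5]: (12.30+12.20)/2 × 1.5 = 18.375
  [7.5→13.5]: (12.20+9.69)/2 × 6 = 65.67
  [13.5→19.5]: (9.69+7.02)/2 × 6 = 50.13
  Sum = 180.755 µg/mL·h
buccal film tail: 7.02/0.057 = 123.158; AUC_ev,0→∞ = 180.755 + 123.158 = 303.913 µg/mL·h
F = (AUC_ev/D_ev)/(AUC_iv/D_iv) = (303.913/100)/(758.192/100) = 3.03913/7.58192 = 0.4008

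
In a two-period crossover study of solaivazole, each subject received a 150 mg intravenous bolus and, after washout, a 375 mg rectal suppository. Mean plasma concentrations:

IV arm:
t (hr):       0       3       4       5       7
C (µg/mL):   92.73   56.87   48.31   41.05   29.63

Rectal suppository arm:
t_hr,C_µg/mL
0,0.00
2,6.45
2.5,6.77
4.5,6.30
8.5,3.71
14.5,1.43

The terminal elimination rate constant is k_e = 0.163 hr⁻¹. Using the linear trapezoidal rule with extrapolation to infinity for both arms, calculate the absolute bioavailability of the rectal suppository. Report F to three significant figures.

F = 0.0467

Trapezoidal AUC_0→7 (IV):
  [0→3]: (92.73+56.87)/2 × 3 = 224.4
  [3→4]: (56.87+48.31)/2 × 1 = 52.59
  [4→5]: (48.31+41.05)/2 × 1 = 44.68
  [5→7]: (41.05+29.63)/2 × 2 = 70.68
  Sum = 392.35 µg/mL·hr
IV tail: 29.63/0.163 = 181.779; AUC_iv,0→∞ = 392.35 + 181.779 = 574.129 µg/mL·hr
Trapezoidal AUC_0→14.5 (rectal suppository):
  [0→2]: (0.00+6.45)/2 × 2 = 6.45
  [2→2.5]: (6.45+6.77)/2 × 0.5 = 3.305
  [2.5→4.5]: (6.77+6.30)/2 × 2 = 13.07
  [4.5→8.5]: (6.30+3.71)/2 × 4 = 20.02
  [8.5→14.5]: (3.71+1.43)/2 × 6 = 15.42
  Sum = 58.265 µg/mL·hr
rectal suppository tail: 1.43/0.163 = 8.773; AUC_ev,0→∞ = 58.265 + 8.773 = 67.038 µg/mL·hr
F = (AUC_ev/D_ev)/(AUC_iv/D_iv) = (67.038/375)/(574.129/150) = 0.178768/3.82753 = 0.0467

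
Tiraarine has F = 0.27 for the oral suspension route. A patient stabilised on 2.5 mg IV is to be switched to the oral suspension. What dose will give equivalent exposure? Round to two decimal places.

For equal systemic exposure: F × D_ev = D_iv
D_ev = D_iv / F = 2.5 / 0.27 = 9.25926 mg

D_oral = 9.26 mg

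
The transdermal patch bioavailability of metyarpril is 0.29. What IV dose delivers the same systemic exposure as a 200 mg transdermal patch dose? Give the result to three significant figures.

Systemic exposure from an extravascular dose = F × D_ev, so the equivalent IV dose is F × D_ev.
D_iv = F × D_ev = 0.29 × 200 = 58 mg

D_iv = 58.0 mg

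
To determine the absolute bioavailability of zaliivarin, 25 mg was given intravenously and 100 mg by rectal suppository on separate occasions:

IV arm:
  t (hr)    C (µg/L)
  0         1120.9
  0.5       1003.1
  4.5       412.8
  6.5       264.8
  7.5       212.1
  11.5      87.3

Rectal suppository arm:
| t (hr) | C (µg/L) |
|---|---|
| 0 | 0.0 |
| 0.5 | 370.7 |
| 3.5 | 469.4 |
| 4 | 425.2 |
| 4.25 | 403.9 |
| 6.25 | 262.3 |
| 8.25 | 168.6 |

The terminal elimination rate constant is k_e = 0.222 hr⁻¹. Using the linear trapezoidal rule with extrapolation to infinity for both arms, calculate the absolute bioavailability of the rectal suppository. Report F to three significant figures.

Trapezoidal AUC_0→11.5 (IV):
  [0→0.5]: (1120.9+1003.1)/2 × 0.5 = 531.0
  [0.5→4.5]: (1003.1+412.8)/2 × 4 = 2831.8
  [4.5→6.5]: (412.8+264.8)/2 × 2 = 677.6
  [6.5→7.5]: (264.8+212.1)/2 × 1 = 238.45
  [7.5→11.5]: (212.1+87.3)/2 × 4 = 598.8
  Sum = 4877.65 µg/L·hr
IV tail: 87.3/0.222 = 393.243; AUC_iv,0→∞ = 4877.65 + 393.243 = 5270.893 µg/L·hr
Trapezoidal AUC_0→8.25 (rectal suppository):
  [0→0.5]: (0.0+370.7)/2 × 0.5 = 92.675
  [0.5→3.5]: (370.7+469.4)/2 × 3 = 1260.15
  [3.5→4]: (469.4+425.2)/2 × 0.5 = 223.65
  [4→4.25]: (425.2+403.9)/2 × 0.25 = 103.6375
  [4.25→6.25]: (403.9+262.3)/2 × 2 = 666.2
  [6.25→8.25]: (262.3+168.6)/2 × 2 = 430.9
  Sum = 2777.2125 µg/L·hr
rectal suppository tail: 168.6/0.222 = 759.459; AUC_ev,0→∞ = 2777.2125 + 759.459 = 3536.6715 µg/L·hr
F = (AUC_ev/D_ev)/(AUC_iv/D_iv) = (3536.6715/100)/(5270.893/25) = 35.366715/210.83572 = 0.1677

F = 0.168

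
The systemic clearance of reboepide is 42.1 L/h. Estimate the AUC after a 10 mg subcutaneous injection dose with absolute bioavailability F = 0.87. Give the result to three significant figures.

AUC = 0.207 mg/L·h

AUC_0→∞ = F × Dose / CL
        = 0.87 × 10 / 42.1 = 0.206651 mg/L·h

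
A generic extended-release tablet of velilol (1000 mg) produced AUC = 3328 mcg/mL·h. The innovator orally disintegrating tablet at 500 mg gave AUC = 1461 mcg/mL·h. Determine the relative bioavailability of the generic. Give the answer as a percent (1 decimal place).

F_rel = (AUC_test/D_test) / (AUC_ref/D_ref)
      = (3328/1000) / (1461/500)
      = 3.328 / 2.922 = 1.1389 = 113.89%

F_rel = 113.9%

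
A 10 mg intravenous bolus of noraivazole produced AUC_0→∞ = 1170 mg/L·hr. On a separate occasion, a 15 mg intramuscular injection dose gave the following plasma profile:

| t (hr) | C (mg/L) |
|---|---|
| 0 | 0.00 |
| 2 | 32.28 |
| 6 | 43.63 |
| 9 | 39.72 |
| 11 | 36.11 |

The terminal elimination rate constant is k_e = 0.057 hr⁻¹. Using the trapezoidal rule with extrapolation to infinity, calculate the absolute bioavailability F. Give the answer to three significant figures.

Trapezoidal AUC_0→11 (intramuscular injection):
  [0→2]: (0.00+32.28)/2 × 2 = 32.28
  [2→6]: (32.28+43.63)/2 × 4 = 151.82
  [6→9]: (43.63+39.72)/2 × 3 = 125.025
  [9→11]: (39.72+36.11)/2 × 2 = 75.83
  Sum = 384.955 mg/L·hr
Tail: C_last/k_e = 36.11/0.057 = 633.509
AUC_0→∞ (intramuscular injection) = 384.955 + 633.509 = 1018.464 mg/L·hr
F = (AUC_ev/D_ev)/(AUC_iv/D_iv) = (1018.464/15)/(1170/10) = 67.8976/117 = 0.5803

F = 0.580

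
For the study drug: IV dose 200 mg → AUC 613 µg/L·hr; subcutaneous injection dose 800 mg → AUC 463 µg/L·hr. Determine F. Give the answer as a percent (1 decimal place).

F = (AUC_ev / D_ev) / (AUC_iv / D_iv)
  = (463/800) / (613/200)
  = 0.57875 / 3.065 = 0.1888
  = 18.88%

F = 18.9%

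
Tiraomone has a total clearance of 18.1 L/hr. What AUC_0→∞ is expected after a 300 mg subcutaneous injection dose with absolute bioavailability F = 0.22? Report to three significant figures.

AUC = 3.65 mg/L·hr

AUC_0→∞ = F × Dose / CL
        = 0.22 × 300 / 18.1 = 3.64641 mg/L·hr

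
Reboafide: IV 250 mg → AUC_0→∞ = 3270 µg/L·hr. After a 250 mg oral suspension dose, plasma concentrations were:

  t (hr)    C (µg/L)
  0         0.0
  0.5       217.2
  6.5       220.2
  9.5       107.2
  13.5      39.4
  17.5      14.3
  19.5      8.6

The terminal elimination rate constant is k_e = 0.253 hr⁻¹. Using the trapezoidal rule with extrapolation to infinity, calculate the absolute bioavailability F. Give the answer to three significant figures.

Trapezoidal AUC_0→19.5 (oral suspension):
  [0→0.5]: (0.0+217.2)/2 × 0.5 = 54.3
  [0.5→6.5]: (217.2+220.2)/2 × 6 = 1312.2
  [6.5→9.5]: (220.2+107.2)/2 × 3 = 491.1
  [9.5→13.5]: (107.2+39.4)/2 × 4 = 293.2
  [13.5→17.5]: (39.4+14.3)/2 × 4 = 107.4
  [17.5→19.5]: (14.3+8.6)/2 × 2 = 22.9
  Sum = 2281.1 µg/L·hr
Tail: C_last/k_e = 8.6/0.253 = 33.992
AUC_0→∞ (oral suspension) = 2281.1 + 33.992 = 2315.092 µg/L·hr
F = (AUC_ev/D_ev)/(AUC_iv/D_iv) = (2315.092/250)/(3270/250) = 9.260368/13.08 = 0.7080

F = 0.708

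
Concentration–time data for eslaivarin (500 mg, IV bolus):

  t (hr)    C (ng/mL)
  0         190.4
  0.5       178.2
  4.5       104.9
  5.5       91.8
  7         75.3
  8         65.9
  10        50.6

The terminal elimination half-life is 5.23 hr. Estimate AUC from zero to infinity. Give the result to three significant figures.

AUC = 1450 ng/mL·hr

Trapezoidal AUC_0→10:
  [0→0.5]: (190.4+178.2)/2 × 0.5 = 92.15
  [0.5→4.5]: (178.2+104.9)/2 × 4 = 566.2
  [4.5→5.5]: (104.9+91.8)/2 × 1 = 98.35
  [5.5→7]: (91.8+75.3)/2 × 1.5 = 125.325
  [7→8]: (75.3+65.9)/2 × 1 = 70.6
  [8→10]: (65.9+50.6)/2 × 2 = 116.5
  Sum = 1069.125 ng/mL·hr
k_e = ln2 / t½ = 0.693147 / 5.23 = 0.1325 hr^-1
Extrapolated tail: C_last / k_e = 50.6 / 0.1325 = 381.887
AUC_0→∞ = 1069.125 + 381.887 = 1451.012 ng/mL·hr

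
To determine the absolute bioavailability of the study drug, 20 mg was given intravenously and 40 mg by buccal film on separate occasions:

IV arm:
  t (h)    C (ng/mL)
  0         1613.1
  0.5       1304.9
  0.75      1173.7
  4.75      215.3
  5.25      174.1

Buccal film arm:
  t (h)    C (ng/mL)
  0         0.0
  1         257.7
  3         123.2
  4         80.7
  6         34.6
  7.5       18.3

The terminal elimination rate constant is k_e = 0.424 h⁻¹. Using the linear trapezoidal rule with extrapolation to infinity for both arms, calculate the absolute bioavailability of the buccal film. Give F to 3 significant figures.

Trapezoidal AUC_0→5.25 (IV):
  [0→0.5]: (1613.1+1304.9)/2 × 0.5 = 729.5
  [0.5→0.75]: (1304.9+1173.7)/2 × 0.25 = 309.825
  [0.75→4.75]: (1173.7+215.3)/2 × 4 = 2778.0
  [4.75→5.25]: (215.3+174.1)/2 × 0.5 = 97.35
  Sum = 3914.675 ng/mL·h
IV tail: 174.1/0.424 = 410.613; AUC_iv,0→∞ = 3914.675 + 410.613 = 4325.288 ng/mL·h
Trapezoidal AUC_0→7.5 (buccal film):
  [0→1]: (0.0+257.7)/2 × 1 = 128.85
  [1→3]: (257.7+123.2)/2 × 2 = 380.9
  [3→4]: (123.2+80.7)/2 × 1 = 101.95
  [4→6]: (80.7+34.6)/2 × 2 = 115.3
  [6→7.5]: (34.6+18.3)/2 × 1.5 = 39.675
  Sum = 766.675 ng/mL·h
buccal film tail: 18.3/0.424 = 43.160; AUC_ev,0→∞ = 766.675 + 43.160 = 809.835 ng/mL·h
F = (AUC_ev/D_ev)/(AUC_iv/D_iv) = (809.835/40)/(4325.288/20) = 20.245875/216.2644 = 0.0936

F = 0.0936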